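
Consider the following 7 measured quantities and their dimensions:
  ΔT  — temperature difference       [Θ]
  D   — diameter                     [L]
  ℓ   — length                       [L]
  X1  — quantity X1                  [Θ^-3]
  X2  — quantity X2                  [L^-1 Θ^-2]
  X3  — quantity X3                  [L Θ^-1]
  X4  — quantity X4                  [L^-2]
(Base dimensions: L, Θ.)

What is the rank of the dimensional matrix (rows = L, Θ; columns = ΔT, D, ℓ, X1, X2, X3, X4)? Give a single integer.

Dimensional matrix (L×Θ by ΔT×D×ℓ×X1×X2×X3×X4):
  L: [ 0  1  1  0 -1  1 -2]
  Θ: [ 1  0  0 -3 -2 -1  0]
Echelon form has 2 nonzero rows (pivots: ΔT,D)

2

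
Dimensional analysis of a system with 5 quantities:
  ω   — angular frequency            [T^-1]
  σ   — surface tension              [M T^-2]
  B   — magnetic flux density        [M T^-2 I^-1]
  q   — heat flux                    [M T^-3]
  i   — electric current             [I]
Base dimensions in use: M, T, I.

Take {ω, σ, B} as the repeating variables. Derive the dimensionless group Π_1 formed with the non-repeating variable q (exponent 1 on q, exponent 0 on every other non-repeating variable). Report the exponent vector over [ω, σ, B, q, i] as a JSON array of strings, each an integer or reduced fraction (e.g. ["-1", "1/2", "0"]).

["-1", "-1", "0", "1", "0"]

Exponent matrix [M,T,I] × [ω,σ,B,q,i]:
  M: [ 0  1  1  1  0]
  T: [-1 -2 -2 -3  0]
  I: [ 0  0 -1  0  1]
RREF → pivots at {ω,σ,B} ⇒ r = 3
Repeat: ω,σ,B; free: q,i
RREF:
  r0: [   1    0    0    1    0]
  r1: [   0    1    0    1    1]
  r2: [   0    0    1    0   -1]
Fix exponent of q at 1, i at 0; solve each RREF row for its pivot's exponent:
  r0: exp(ω) + (1)·1 = 0 ⇒ exp(ω) = -1
  r1: exp(σ) + (1)·1 = 0 ⇒ exp(σ) = -1
  r2: exp(B) + (0)·1 = 0 ⇒ exp(B) = 0
Π_1 = ω^-1 · σ^-1 · q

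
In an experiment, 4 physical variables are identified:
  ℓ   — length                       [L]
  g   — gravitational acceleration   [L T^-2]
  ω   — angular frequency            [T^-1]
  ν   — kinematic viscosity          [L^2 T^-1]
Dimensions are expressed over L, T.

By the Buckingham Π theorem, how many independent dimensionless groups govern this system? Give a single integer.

Write exponents as rows L,T / cols ℓ,g,ω,ν:
  L: [ 1  1  0  2]
  T: [ 0 -2 -1 -1]
Row reduction gives pivot columns ℓ,g; rank = 2
n=4, r=2 ⇒ 2 dimensionless groups

2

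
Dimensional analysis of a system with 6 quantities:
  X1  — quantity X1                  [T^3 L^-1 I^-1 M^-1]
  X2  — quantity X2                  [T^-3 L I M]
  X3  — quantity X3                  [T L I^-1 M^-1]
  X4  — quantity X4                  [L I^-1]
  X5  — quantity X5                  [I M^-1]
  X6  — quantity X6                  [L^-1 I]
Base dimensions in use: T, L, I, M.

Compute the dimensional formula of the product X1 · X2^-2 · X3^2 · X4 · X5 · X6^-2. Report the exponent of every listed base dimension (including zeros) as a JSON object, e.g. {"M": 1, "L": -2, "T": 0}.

{"T": 11, "L": 2, "I": -7, "M": -6}

Exponent matrix [T,L,I,M] × [X1,X2,X3,X4,X5,X6]:
  T: [ 3 -3  1  0  0  0]
  L: [-1  1  1  1  0 -1]
  I: [-1  1 -1 -1  1  1]
  M: [-1  1 -1  0 -1  0]
  [T]: (1)·3+(-2)·-3+(2)·1+(1)·0+(1)·0+(-2)·0 = 11
  [L]: (1)·-1+(-2)·1+(2)·1+(1)·1+(1)·0+(-2)·-1 = 2
  [I]: (1)·-1+(-2)·1+(2)·-1+(1)·-1+(1)·1+(-2)·1 = -7
  [M]: (1)·-1+(-2)·1+(2)·-1+(1)·0+(1)·-1+(-2)·0 = -6
⇒ T^11 L^2 I^-7 M^-6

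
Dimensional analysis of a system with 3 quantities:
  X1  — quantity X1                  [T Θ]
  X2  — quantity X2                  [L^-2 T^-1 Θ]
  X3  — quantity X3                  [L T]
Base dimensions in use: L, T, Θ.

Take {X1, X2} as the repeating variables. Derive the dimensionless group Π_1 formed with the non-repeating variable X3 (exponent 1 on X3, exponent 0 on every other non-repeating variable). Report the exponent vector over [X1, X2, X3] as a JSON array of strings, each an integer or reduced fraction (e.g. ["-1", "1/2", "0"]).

["-1/2", "1/2", "1"]

Write exponents as rows L,T,Θ / cols X1,X2,X3:
  L: [ 0 -2  1]
  T: [ 1 -1  1]
  Θ: [ 1  1  0]
Echelon form has 2 nonzero rows (pivots: X1,X2)
Pivot set = {X1,X2}, free = {X3}
RREF:
  r0: [   1    0  1/2]
  r1: [   0    1 -1/2]
  r2: [   0    0    0]
Fix exponent of X3 at 1; solve each RREF row for its pivot's exponent:
  r0: exp(X1) + (1/2)·1 = 0 ⇒ exp(X1) = -1/2
  r1: exp(X2) + (-1/2)·1 = 0 ⇒ exp(X2) = 1/2
Π_1 = X1^(-1/2) · X2^(1/2) · X3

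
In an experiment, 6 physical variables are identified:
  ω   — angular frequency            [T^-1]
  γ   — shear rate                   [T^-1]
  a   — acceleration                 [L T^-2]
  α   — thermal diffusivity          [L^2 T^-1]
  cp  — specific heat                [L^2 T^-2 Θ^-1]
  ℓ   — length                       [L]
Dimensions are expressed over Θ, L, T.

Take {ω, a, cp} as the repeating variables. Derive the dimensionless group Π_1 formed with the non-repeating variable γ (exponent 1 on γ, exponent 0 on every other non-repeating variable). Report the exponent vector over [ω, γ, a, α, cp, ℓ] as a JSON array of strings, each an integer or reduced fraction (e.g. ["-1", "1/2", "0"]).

Exponent matrix [Θ,L,T] × [ω,γ,a,α,cp,ℓ]:
  Θ: [ 0  0  0  0 -1  0]
  L: [ 0  0  1  2  2  1]
  T: [-1 -1 -2 -1 -2  0]
RREF → pivots at {ω,a,cp} ⇒ r = 3
Pivot set = {ω,a,cp}, free = {γ,α,ℓ}
RREF:
  r0: [   1    1    0   -3    0   -2]
  r1: [   0    0    1    2    0    1]
  r2: [   0    0    0    0    1    0]
Fix exponent of γ at 1, α at 0, ℓ at 0; solve each RREF row for its pivot's exponent:
  r0: exp(ω) + (1)·1 = 0 ⇒ exp(ω) = -1
  r1: exp(a) + (0)·1 = 0 ⇒ exp(a) = 0
  r2: exp(cp) + (0)·1 = 0 ⇒ exp(cp) = 0
Π_1 = ω^-1 · γ

["-1", "1", "0", "0", "0", "0"]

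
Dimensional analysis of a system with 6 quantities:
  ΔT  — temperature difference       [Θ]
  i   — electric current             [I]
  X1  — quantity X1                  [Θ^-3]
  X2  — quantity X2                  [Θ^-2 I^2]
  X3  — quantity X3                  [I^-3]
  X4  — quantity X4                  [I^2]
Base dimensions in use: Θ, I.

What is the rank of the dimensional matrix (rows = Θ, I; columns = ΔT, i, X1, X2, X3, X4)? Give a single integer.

Exponent matrix [Θ,I] × [ΔT,i,X1,X2,X3,X4]:
  Θ: [ 1  0 -3 -2  0  0]
  I: [ 0  1  0  2 -3  2]
Echelon form has 2 nonzero rows (pivots: ΔT,i)

2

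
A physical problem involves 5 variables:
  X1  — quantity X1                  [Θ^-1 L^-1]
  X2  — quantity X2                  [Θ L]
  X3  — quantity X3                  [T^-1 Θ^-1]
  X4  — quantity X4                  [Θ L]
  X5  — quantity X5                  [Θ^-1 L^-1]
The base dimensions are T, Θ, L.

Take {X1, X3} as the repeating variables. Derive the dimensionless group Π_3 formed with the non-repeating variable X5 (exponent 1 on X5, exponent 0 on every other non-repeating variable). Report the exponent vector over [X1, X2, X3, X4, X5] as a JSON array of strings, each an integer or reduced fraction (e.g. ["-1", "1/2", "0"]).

["-1", "0", "0", "0", "1"]

Dimensional matrix (T×Θ×L by X1×X2×X3×X4×X5):
  T: [ 0  0 -1  0  0]
  Θ: [-1  1 -1  1 -1]
  L: [-1  1  0  1 -1]
Echelon form has 2 nonzero rows (pivots: X1,X3)
Pivot set = {X1,X3}, free = {X2,X4,X5}
RREF:
  r0: [   1   -1    0   -1    1]
  r1: [   0    0    1    0    0]
  r2: [   0    0    0    0    0]
Fix exponent of X5 at 1, X2 at 0, X4 at 0; solve each RREF row for its pivot's exponent:
  r0: exp(X1) + (1)·1 = 0 ⇒ exp(X1) = -1
  r1: exp(X3) + (0)·1 = 0 ⇒ exp(X3) = 0
Π_3 = X1^-1 · X5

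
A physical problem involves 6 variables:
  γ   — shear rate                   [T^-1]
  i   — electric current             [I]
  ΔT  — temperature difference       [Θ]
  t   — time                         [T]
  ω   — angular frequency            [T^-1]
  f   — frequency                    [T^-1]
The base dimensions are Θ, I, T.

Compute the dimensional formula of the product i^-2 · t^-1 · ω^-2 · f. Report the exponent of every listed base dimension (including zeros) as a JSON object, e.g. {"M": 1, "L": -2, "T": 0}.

{"Θ": 0, "I": -2, "T": 0}

Write exponents as rows Θ,I,T / cols γ,i,ΔT,t,ω,f:
  Θ: [ 0  0  1  0  0  0]
  I: [ 0  1  0  0  0  0]
  T: [-1  0  0  1 -1 -1]
  [Θ]: (-2)·0+(-1)·0+(-2)·0+(1)·0 = 0
  [I]: (-2)·1+(-1)·0+(-2)·0+(1)·0 = -2
  [T]: (-2)·0+(-1)·1+(-2)·-1+(1)·-1 = 0
⇒ I^-2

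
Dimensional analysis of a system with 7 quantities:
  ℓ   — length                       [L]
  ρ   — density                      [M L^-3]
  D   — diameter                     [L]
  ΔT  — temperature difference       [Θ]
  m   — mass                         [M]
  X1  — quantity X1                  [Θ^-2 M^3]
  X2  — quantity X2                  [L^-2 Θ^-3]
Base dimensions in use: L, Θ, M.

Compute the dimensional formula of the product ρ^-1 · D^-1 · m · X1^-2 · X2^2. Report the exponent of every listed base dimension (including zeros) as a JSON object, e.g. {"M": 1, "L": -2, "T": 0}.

Dimensional matrix (L×Θ×M by ℓ×ρ×D×ΔT×m×X1×X2):
  L: [ 1 -3  1  0  0  0 -2]
  Θ: [ 0  0  0  1  0 -2 -3]
  M: [ 0  1  0  0  1  3  0]
  [L]: (-1)·-3+(-1)·1+(1)·0+(-2)·0+(2)·-2 = -2
  [Θ]: (-1)·0+(-1)·0+(1)·0+(-2)·-2+(2)·-3 = -2
  [M]: (-1)·1+(-1)·0+(1)·1+(-2)·3+(2)·0 = -6
⇒ L^-2 Θ^-2 M^-6

{"L": -2, "Θ": -2, "M": -6}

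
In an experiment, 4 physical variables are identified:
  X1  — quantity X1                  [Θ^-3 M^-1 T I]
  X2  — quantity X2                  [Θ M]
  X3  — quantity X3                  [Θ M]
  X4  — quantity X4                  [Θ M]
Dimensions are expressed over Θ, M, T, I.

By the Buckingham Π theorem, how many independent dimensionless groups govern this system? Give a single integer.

Dimensional matrix (Θ×M×T×I by X1×X2×X3×X4):
  Θ: [-3  1  1  1]
  M: [-1  1  1  1]
  T: [ 1  0  0  0]
  I: [ 1  0  0  0]
Echelon form has 2 nonzero rows (pivots: X1,X2)
Π count = n − r = 4 − 2 = 2

2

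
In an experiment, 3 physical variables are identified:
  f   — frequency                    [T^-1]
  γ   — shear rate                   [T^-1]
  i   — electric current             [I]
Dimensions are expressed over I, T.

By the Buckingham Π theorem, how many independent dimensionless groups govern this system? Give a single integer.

Write exponents as rows I,T / cols f,γ,i:
  I: [ 0  0  1]
  T: [-1 -1  0]
RREF → pivots at {f,i} ⇒ r = 2
3 vars − rank 2 = 1 Π group

1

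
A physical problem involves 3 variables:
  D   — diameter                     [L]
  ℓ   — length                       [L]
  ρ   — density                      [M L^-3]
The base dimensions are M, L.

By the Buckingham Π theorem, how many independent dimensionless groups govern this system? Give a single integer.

Exponent matrix [M,L] × [D,ℓ,ρ]:
  M: [ 0  0  1]
  L: [ 1  1 -3]
Row reduction gives pivot columns D,ρ; rank = 2
Π count = n − r = 3 − 2 = 1

1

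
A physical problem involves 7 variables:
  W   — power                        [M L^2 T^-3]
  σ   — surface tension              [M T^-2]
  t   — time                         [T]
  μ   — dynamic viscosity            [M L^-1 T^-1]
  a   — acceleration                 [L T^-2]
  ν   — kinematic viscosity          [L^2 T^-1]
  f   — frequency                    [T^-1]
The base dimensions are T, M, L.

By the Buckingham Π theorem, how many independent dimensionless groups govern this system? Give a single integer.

4

Exponent matrix [T,M,L] × [W,σ,t,μ,a,ν,f]:
  T: [-3 -2  1 -1 -2 -1 -1]
  M: [ 1  1  0  1  0  0  0]
  L: [ 2  0  0 -1  1  2  0]
Echelon form has 3 nonzero rows (pivots: W,σ,t)
7 vars − rank 3 = 4 Π groups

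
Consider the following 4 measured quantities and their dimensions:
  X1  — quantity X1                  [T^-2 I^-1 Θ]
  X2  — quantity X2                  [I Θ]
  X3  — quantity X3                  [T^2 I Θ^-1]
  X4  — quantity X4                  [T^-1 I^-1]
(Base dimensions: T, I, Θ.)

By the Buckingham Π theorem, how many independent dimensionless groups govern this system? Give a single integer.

2

Dimensional matrix (T×I×Θ by X1×X2×X3×X4):
  T: [-2  0  2 -1]
  I: [-1  1  1 -1]
  Θ: [ 1  1 -1  0]
Row reduction gives pivot columns X1,X2; rank = 2
n=4, r=2 ⇒ 2 dimensionless groups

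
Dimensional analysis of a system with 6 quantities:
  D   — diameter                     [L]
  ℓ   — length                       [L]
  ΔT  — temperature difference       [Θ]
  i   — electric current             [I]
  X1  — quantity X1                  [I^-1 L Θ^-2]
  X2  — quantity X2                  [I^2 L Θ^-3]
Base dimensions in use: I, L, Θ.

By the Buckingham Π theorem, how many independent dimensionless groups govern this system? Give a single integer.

3

Dimensional matrix (I×L×Θ by D×ℓ×ΔT×i×X1×X2):
  I: [ 0  0  0  1 -1  2]
  L: [ 1  1  0  0  1  1]
  Θ: [ 0  0  1  0 -2 -3]
Row reduction gives pivot columns D,ΔT,i; rank = 3
n=6, r=3 ⇒ 3 dimensionless groups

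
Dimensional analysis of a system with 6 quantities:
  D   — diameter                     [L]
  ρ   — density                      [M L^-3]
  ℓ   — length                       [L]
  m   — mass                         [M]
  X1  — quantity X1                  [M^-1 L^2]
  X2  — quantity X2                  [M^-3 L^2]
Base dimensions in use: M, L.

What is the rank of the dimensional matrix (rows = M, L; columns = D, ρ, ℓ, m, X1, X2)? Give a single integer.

2

Write exponents as rows M,L / cols D,ρ,ℓ,m,X1,X2:
  M: [ 0  1  0  1 -1 -3]
  L: [ 1 -3  1  0  2  2]
RREF → pivots at {D,ρ} ⇒ r = 2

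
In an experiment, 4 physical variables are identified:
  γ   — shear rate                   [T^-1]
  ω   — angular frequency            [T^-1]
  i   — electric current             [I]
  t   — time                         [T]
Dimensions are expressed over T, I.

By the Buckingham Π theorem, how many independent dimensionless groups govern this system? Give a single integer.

2

Exponent matrix [T,I] × [γ,ω,i,t]:
  T: [-1 -1  0  1]
  I: [ 0  0  1  0]
RREF → pivots at {γ,i} ⇒ r = 2
n=4, r=2 ⇒ 2 dimensionless groups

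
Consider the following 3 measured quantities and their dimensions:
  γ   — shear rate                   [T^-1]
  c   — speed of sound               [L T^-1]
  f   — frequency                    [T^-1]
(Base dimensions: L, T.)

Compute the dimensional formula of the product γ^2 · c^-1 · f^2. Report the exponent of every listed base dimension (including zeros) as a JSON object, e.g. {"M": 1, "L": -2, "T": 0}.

{"L": -1, "T": -3}

Dimensional matrix (L×T by γ×c×f):
  L: [ 0  1  0]
  T: [-1 -1 -1]
  [L]: (2)·0+(-1)·1+(2)·0 = -1
  [T]: (2)·-1+(-1)·-1+(2)·-1 = -3
⇒ L^-1 T^-3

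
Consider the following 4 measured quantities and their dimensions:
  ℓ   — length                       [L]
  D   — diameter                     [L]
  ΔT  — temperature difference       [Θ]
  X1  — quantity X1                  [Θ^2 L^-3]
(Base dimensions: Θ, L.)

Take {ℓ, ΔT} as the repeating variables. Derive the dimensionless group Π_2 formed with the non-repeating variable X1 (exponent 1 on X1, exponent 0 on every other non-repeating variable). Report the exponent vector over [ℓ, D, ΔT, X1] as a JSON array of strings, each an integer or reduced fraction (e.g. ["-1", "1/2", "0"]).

["3", "0", "-2", "1"]

Dimensional matrix (Θ×L by ℓ×D×ΔT×X1):
  Θ: [ 0  0  1  2]
  L: [ 1  1  0 -3]
Row reduction gives pivot columns ℓ,ΔT; rank = 2
Pivot set = {ℓ,ΔT}, free = {D,X1}
RREF:
  r0: [   1    1    0   -3]
  r1: [   0    0    1    2]
Fix exponent of X1 at 1, D at 0; solve each RREF row for its pivot's exponent:
  r0: exp(ℓ) + (-3)·1 = 0 ⇒ exp(ℓ) = 3
  r1: exp(ΔT) + (2)·1 = 0 ⇒ exp(ΔT) = -2
Π_2 = ℓ^3 · ΔT^-2 · X1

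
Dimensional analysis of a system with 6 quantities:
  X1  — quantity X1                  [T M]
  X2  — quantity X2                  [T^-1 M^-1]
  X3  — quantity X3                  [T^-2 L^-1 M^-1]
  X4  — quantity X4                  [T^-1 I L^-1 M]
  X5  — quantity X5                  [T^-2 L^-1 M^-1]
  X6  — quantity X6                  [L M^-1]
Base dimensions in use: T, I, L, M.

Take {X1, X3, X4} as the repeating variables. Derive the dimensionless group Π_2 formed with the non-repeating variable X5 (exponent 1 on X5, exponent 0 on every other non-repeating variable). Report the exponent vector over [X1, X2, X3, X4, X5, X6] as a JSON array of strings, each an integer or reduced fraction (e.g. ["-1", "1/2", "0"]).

Write exponents as rows T,I,L,M / cols X1,X2,X3,X4,X5,X6:
  T: [ 1 -1 -2 -1 -2  0]
  I: [ 0  0  0  1  0  0]
  L: [ 0  0 -1 -1 -1  1]
  M: [ 1 -1 -1  1 -1 -1]
Echelon form has 3 nonzero rows (pivots: X1,X3,X4)
Repeat: X1,X3,X4; free: X2,X5,X6
RREF:
  r0: [   1   -1    0    0    0   -2]
  r1: [   0    0    1    0    1   -1]
  r2: [   0    0    0    1    0    0]
  r3: [   0    0    0    0    0    0]
Fix exponent of X5 at 1, X2 at 0, X6 at 0; solve each RREF row for its pivot's exponent:
  r0: exp(X1) + (0)·1 = 0 ⇒ exp(X1) = 0
  r1: exp(X3) + (1)·1 = 0 ⇒ exp(X3) = -1
  r2: exp(X4) + (0)·1 = 0 ⇒ exp(X4) = 0
Π_2 = X3^-1 · X5

["0", "0", "-1", "0", "1", "0"]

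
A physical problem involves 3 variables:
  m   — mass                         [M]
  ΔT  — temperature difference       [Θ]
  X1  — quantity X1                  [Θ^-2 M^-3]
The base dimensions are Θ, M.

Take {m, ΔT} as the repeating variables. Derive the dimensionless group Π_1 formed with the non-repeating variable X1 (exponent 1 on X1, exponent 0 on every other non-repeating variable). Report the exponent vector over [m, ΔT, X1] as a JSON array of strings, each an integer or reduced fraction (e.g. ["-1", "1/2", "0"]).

Dimensional matrix (Θ×M by m×ΔT×X1):
  Θ: [ 0  1 -2]
  M: [ 1  0 -3]
RREF → pivots at {m,ΔT} ⇒ r = 2
Repeat: m,ΔT; free: X1
RREF:
  r0: [   1    0   -3]
  r1: [   0    1   -2]
Fix exponent of X1 at 1; solve each RREF row for its pivot's exponent:
  r0: exp(m) + (-3)·1 = 0 ⇒ exp(m) = 3
  r1: exp(ΔT) + (-2)·1 = 0 ⇒ exp(ΔT) = 2
Π_1 = m^3 · ΔT^2 · X1

["3", "2", "1"]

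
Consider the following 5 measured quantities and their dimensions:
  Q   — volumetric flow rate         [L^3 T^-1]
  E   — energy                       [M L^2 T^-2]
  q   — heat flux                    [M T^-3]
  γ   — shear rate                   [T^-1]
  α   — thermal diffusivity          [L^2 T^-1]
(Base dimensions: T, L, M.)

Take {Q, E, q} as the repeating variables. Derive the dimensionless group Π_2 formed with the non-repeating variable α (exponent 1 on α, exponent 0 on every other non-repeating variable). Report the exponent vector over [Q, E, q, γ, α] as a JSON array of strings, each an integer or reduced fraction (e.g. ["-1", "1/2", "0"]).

["-4/5", "1/5", "-1/5", "0", "1"]

Write exponents as rows T,L,M / cols Q,E,q,γ,α:
  T: [-1 -2 -3 -1 -1]
  L: [ 3  2  0  0  2]
  M: [ 0  1  1  0  0]
Row reduction gives pivot columns Q,E,q; rank = 3
Pivot set = {Q,E,q}, free = {γ,α}
RREF:
  r0: [   1    0    0  2/5  4/5]
  r1: [   0    1    0 -3/5 -1/5]
  r2: [   0    0    1  3/5  1/5]
Fix exponent of α at 1, γ at 0; solve each RREF row for its pivot's exponent:
  r0: exp(Q) + (4/5)·1 = 0 ⇒ exp(Q) = -4/5
  r1: exp(E) + (-1/5)·1 = 0 ⇒ exp(E) = 1/5
  r2: exp(q) + (1/5)·1 = 0 ⇒ exp(q) = -1/5
Π_2 = Q^(-4/5) · E^(1/5) · q^(-1/5) · α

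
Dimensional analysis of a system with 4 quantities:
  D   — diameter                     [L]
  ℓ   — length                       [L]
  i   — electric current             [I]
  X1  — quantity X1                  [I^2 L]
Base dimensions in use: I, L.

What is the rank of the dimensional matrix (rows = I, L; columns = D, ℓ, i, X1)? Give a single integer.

Exponent matrix [I,L] × [D,ℓ,i,X1]:
  I: [ 0  0  1  2]
  L: [ 1  1  0  1]
Row reduction gives pivot columns D,i; rank = 2

2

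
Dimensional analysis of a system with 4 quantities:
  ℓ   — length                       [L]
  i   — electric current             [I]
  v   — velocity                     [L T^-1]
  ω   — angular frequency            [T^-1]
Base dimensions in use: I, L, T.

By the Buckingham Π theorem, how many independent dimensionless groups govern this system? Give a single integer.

1

Dimensional matrix (I×L×T by ℓ×i×v×ω):
  I: [ 0  1  0  0]
  L: [ 1  0  1  0]
  T: [ 0  0 -1 -1]
RREF → pivots at {ℓ,i,v} ⇒ r = 3
Π count = n − r = 4 − 3 = 1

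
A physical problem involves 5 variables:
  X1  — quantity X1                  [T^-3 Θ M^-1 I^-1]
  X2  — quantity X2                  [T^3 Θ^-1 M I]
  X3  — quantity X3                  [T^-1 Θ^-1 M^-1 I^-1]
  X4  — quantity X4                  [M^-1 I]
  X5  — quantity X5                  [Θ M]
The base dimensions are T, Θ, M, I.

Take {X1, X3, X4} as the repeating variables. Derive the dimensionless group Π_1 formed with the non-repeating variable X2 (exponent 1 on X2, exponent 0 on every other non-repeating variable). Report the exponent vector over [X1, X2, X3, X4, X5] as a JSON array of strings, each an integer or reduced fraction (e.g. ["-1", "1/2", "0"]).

["1", "1", "0", "0", "0"]

Dimensional matrix (T×Θ×M×I by X1×X2×X3×X4×X5):
  T: [-3  3 -1  0  0]
  Θ: [ 1 -1 -1  0  1]
  M: [-1  1 -1 -1  1]
  I: [-1  1 -1  1  0]
RREF → pivots at {X1,X3,X4} ⇒ r = 3
Repeat: X1,X3,X4; free: X2,X5
RREF:
  r0: [   1   -1    0    0  1/4]
  r1: [   0    0    1    0 -3/4]
  r2: [   0    0    0    1 -1/2]
  r3: [   0    0    0    0    0]
Fix exponent of X2 at 1, X5 at 0; solve each RREF row for its pivot's exponent:
  r0: exp(X1) + (-1)·1 = 0 ⇒ exp(X1) = 1
  r1: exp(X3) + (0)·1 = 0 ⇒ exp(X3) = 0
  r2: exp(X4) + (0)·1 = 0 ⇒ exp(X4) = 0
Π_1 = X1 · X2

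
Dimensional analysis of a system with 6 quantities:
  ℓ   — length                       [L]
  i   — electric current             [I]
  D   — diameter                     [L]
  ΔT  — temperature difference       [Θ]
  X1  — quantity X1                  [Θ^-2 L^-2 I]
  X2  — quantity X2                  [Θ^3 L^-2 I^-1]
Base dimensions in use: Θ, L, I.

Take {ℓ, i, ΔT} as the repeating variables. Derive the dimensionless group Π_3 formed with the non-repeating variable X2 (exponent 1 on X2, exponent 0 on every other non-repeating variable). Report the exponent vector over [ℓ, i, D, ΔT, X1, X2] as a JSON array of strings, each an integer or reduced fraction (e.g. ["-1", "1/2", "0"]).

Dimensional matrix (Θ×L×I by ℓ×i×D×ΔT×X1×X2):
  Θ: [ 0  0  0  1 -2  3]
  L: [ 1  0  1  0 -2 -2]
  I: [ 0  1  0  0  1 -1]
RREF → pivots at {ℓ,i,ΔT} ⇒ r = 3
Repeat: ℓ,i,ΔT; free: D,X1,X2
RREF:
  r0: [   1    0    1    0   -2   -2]
  r1: [   0    1    0    0    1   -1]
  r2: [   0    0    0    1   -2    3]
Fix exponent of X2 at 1, D at 0, X1 at 0; solve each RREF row for its pivot's exponent:
  r0: exp(ℓ) + (-2)·1 = 0 ⇒ exp(ℓ) = 2
  r1: exp(i) + (-1)·1 = 0 ⇒ exp(i) = 1
  r2: exp(ΔT) + (3)·1 = 0 ⇒ exp(ΔT) = -3
Π_3 = ℓ^2 · i · ΔT^-3 · X2

["2", "1", "0", "-3", "0", "1"]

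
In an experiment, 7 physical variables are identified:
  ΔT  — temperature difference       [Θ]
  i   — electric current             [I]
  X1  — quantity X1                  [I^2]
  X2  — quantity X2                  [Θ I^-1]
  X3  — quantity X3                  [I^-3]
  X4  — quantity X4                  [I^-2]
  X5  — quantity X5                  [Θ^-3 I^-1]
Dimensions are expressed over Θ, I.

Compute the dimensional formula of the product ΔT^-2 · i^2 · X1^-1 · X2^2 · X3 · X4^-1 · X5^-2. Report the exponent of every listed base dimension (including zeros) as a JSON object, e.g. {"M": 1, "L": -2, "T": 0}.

Write exponents as rows Θ,I / cols ΔT,i,X1,X2,X3,X4,X5:
  Θ: [ 1  0  0  1  0  0 -3]
  I: [ 0  1  2 -1 -3 -2 -1]
  [Θ]: (-2)·1+(2)·0+(-1)·0+(2)·1+(1)·0+(-1)·0+(-2)·-3 = 6
  [I]: (-2)·0+(2)·1+(-1)·2+(2)·-1+(1)·-3+(-1)·-2+(-2)·-1 = -1
⇒ Θ^6 I^-1

{"Θ": 6, "I": -1}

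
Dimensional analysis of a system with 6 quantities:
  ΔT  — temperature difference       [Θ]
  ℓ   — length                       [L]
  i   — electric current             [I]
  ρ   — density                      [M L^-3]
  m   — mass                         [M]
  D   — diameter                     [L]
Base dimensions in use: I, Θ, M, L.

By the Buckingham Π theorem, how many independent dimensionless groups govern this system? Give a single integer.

2

Write exponents as rows I,Θ,M,L / cols ΔT,ℓ,i,ρ,m,D:
  I: [ 0  0  1  0  0  0]
  Θ: [ 1  0  0  0  0  0]
  M: [ 0  0  0  1  1  0]
  L: [ 0  1  0 -3  0  1]
RREF → pivots at {ΔT,ℓ,i,ρ} ⇒ r = 4
6 vars − rank 4 = 2 Π groups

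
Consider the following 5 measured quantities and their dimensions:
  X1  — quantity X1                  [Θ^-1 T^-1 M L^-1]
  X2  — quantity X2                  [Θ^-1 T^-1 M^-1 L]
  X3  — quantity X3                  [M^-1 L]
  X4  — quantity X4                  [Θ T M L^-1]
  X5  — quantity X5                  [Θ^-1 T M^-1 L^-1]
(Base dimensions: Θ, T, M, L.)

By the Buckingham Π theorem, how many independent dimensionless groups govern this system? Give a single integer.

2

Dimensional matrix (Θ×T×M×L by X1×X2×X3×X4×X5):
  Θ: [-1 -1  0  1 -1]
  T: [-1 -1  0  1  1]
  M: [ 1 -1 -1  1 -1]
  L: [-1  1  1 -1 -1]
RREF → pivots at {X1,X2,X5} ⇒ r = 3
5 vars − rank 3 = 2 Π groups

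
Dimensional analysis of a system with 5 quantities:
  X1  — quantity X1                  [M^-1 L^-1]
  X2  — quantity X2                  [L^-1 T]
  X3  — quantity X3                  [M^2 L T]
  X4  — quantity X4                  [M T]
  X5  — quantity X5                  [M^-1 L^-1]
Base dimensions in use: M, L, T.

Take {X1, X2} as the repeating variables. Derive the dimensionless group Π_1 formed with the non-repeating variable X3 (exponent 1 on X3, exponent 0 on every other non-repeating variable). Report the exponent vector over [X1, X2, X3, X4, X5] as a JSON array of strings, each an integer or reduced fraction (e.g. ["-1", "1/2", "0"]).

Exponent matrix [M,L,T] × [X1,X2,X3,X4,X5]:
  M: [-1  0  2  1 -1]
  L: [-1 -1  1  0 -1]
  T: [ 0  1  1  1  0]
Row reduction gives pivot columns X1,X2; rank = 2
Repeat: X1,X2; free: X3,X4,X5
RREF:
  r0: [   1    0   -2   -1    1]
  r1: [   0    1    1    1    0]
  r2: [   0    0    0    0    0]
Fix exponent of X3 at 1, X4 at 0, X5 at 0; solve each RREF row for its pivot's exponent:
  r0: exp(X1) + (-2)·1 = 0 ⇒ exp(X1) = 2
  r1: exp(X2) + (1)·1 = 0 ⇒ exp(X2) = -1
Π_1 = X1^2 · X2^-1 · X3

["2", "-1", "1", "0", "0"]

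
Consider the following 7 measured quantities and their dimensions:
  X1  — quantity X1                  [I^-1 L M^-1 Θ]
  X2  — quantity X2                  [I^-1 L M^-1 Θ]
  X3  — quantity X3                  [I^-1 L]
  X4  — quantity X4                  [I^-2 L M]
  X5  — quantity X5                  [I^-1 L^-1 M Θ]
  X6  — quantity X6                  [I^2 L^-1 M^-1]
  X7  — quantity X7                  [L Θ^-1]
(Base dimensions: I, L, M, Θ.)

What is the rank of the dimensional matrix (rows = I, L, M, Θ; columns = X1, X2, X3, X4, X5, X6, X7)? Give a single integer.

Write exponents as rows I,L,M,Θ / cols X1,X2,X3,X4,X5,X6,X7:
  I: [-1 -1 -1 -2 -1  2  0]
  L: [ 1  1  1  1 -1 -1  1]
  M: [-1 -1  0  1  1 -1  0]
  Θ: [ 1  1  0  0  1  0 -1]
RREF → pivots at {X1,X3,X4} ⇒ r = 3

3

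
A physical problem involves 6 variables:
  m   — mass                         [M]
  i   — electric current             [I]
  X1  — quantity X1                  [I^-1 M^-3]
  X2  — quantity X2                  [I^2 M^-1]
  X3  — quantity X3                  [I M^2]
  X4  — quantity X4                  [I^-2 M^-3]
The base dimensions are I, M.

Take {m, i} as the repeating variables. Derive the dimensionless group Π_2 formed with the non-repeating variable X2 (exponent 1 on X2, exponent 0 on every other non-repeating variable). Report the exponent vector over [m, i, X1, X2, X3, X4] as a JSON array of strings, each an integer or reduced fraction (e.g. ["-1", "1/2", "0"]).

["1", "-2", "0", "1", "0", "0"]

Dimensional matrix (I×M by m×i×X1×X2×X3×X4):
  I: [ 0  1 -1  2  1 -2]
  M: [ 1  0 -3 -1  2 -3]
Row reduction gives pivot columns m,i; rank = 2
Repeat: m,i; free: X1,X2,X3,X4
RREF:
  r0: [   1    0   -3   -1    2   -3]
  r1: [   0    1   -1    2    1   -2]
Fix exponent of X2 at 1, X1 at 0, X3 at 0, X4 at 0; solve each RREF row for its pivot's exponent:
  r0: exp(m) + (-1)·1 = 0 ⇒ exp(m) = 1
  r1: exp(i) + (2)·1 = 0 ⇒ exp(i) = -2
Π_2 = m · i^-2 · X2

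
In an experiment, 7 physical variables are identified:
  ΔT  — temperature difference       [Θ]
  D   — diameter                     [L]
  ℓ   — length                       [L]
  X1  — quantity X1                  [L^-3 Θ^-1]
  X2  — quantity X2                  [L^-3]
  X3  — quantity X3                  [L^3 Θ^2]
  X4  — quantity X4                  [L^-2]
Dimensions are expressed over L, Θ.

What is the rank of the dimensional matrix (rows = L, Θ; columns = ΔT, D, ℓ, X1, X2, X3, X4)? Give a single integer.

Dimensional matrix (L×Θ by ΔT×D×ℓ×X1×X2×X3×X4):
  L: [ 0  1  1 -3 -3  3 -2]
  Θ: [ 1  0  0 -1  0  2  0]
Echelon form has 2 nonzero rows (pivots: ΔT,D)

2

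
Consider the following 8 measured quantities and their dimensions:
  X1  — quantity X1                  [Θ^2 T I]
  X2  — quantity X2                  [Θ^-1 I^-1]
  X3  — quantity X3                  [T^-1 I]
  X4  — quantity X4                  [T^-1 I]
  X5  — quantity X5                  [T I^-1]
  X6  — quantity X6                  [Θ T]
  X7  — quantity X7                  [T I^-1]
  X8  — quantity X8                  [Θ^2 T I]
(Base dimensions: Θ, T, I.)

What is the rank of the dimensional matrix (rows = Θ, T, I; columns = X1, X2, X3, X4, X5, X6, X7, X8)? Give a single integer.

Dimensional matrix (Θ×T×I by X1×X2×X3×X4×X5×X6×X7×X8):
  Θ: [ 2 -1  0  0  0  1  0  2]
  T: [ 1  0 -1 -1  1  1  1  1]
  I: [ 1 -1  1  1 -1  0 -1  1]
RREF → pivots at {X1,X2} ⇒ r = 2

2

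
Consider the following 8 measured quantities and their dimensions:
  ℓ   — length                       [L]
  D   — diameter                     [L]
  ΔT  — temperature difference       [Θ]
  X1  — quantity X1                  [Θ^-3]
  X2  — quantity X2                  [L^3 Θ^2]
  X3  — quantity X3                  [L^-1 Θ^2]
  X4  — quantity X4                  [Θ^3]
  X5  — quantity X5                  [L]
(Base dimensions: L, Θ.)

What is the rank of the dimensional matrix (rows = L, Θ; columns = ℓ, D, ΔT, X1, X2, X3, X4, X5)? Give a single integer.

Write exponents as rows L,Θ / cols ℓ,D,ΔT,X1,X2,X3,X4,X5:
  L: [ 1  1  0  0  3 -1  0  1]
  Θ: [ 0  0  1 -3  2  2  3  0]
Row reduction gives pivot columns ℓ,ΔT; rank = 2

2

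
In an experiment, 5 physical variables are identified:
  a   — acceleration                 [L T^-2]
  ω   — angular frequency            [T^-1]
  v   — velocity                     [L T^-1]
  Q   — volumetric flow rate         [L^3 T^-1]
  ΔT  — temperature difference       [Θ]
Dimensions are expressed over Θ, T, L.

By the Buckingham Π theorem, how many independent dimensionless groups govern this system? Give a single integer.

Exponent matrix [Θ,T,L] × [a,ω,v,Q,ΔT]:
  Θ: [ 0  0  0  0  1]
  T: [-2 -1 -1 -1  0]
  L: [ 1  0  1  3  0]
Row reduction gives pivot columns a,ω,ΔT; rank = 3
n=5, r=3 ⇒ 2 dimensionless groups

2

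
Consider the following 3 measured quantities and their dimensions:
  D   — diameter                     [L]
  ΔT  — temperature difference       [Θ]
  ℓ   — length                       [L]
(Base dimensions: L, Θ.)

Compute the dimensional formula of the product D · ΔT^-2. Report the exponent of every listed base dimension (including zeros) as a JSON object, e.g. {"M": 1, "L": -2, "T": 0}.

{"L": 1, "Θ": -2}

Exponent matrix [L,Θ] × [D,ΔT,ℓ]:
  L: [ 1  0  1]
  Θ: [ 0  1  0]
  [L]: (1)·1+(-2)·0 = 1
  [Θ]: (1)·0+(-2)·1 = -2
⇒ L Θ^-2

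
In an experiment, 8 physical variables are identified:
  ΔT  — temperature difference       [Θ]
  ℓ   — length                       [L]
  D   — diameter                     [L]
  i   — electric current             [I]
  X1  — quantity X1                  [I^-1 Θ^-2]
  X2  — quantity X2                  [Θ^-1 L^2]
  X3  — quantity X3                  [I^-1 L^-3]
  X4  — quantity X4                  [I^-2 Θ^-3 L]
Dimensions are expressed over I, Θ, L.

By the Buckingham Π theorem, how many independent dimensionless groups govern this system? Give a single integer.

5

Write exponents as rows I,Θ,L / cols ΔT,ℓ,D,i,X1,X2,X3,X4:
  I: [ 0  0  0  1 -1  0 -1 -2]
  Θ: [ 1  0  0  0 -2 -1  0 -3]
  L: [ 0  1  1  0  0  2 -3  1]
Row reduction gives pivot columns ΔT,ℓ,i; rank = 3
n=8, r=3 ⇒ 5 dimensionless groups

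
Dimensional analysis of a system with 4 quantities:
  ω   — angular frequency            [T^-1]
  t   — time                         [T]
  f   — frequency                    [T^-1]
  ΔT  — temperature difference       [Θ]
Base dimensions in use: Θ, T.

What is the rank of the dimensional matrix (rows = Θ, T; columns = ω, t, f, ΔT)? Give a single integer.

Exponent matrix [Θ,T] × [ω,t,f,ΔT]:
  Θ: [ 0  0  0  1]
  T: [-1  1 -1  0]
RREF → pivots at {ω,ΔT} ⇒ r = 2

2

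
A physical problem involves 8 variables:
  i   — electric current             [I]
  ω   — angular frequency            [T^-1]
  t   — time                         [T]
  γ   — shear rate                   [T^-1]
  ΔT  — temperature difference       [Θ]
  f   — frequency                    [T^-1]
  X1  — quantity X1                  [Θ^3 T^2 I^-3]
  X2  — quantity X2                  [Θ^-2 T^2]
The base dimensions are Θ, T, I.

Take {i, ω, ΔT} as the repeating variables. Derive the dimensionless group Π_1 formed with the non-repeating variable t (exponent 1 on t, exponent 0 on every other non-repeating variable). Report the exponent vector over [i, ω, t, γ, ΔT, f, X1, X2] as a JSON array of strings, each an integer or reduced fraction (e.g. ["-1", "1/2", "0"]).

Dimensional matrix (Θ×T×I by i×ω×t×γ×ΔT×f×X1×X2):
  Θ: [ 0  0  0  0  1  0  3 -2]
  T: [ 0 -1  1 -1  0 -1  2  2]
  I: [ 1  0  0  0  0  0 -3  0]
RREF → pivots at {i,ω,ΔT} ⇒ r = 3
Repeat: i,ω,ΔT; free: t,γ,f,X1,X2
RREF:
  r0: [   1    0    0    0    0    0   -3    0]
  r1: [   0    1   -1    1    0    1   -2   -2]
  r2: [   0    0    0    0    1    0    3   -2]
Fix exponent of t at 1, γ at 0, f at 0, X1 at 0, X2 at 0; solve each RREF row for its pivot's exponent:
  r0: exp(i) + (0)·1 = 0 ⇒ exp(i) = 0
  r1: exp(ω) + (-1)·1 = 0 ⇒ exp(ω) = 1
  r2: exp(ΔT) + (0)·1 = 0 ⇒ exp(ΔT) = 0
Π_1 = ω · t

["0", "1", "1", "0", "0", "0", "0", "0"]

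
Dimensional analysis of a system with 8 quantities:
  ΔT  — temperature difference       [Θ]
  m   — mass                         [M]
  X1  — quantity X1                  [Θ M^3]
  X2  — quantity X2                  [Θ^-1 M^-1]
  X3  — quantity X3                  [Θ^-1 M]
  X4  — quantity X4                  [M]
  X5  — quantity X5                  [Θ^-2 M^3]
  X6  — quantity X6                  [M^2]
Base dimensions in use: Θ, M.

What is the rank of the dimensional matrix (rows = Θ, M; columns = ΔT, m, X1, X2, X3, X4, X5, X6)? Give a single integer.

2

Exponent matrix [Θ,M] × [ΔT,m,X1,X2,X3,X4,X5,X6]:
  Θ: [ 1  0  1 -1 -1  0 -2  0]
  M: [ 0  1  3 -1  1  1  3  2]
Echelon form has 2 nonzero rows (pivots: ΔT,m)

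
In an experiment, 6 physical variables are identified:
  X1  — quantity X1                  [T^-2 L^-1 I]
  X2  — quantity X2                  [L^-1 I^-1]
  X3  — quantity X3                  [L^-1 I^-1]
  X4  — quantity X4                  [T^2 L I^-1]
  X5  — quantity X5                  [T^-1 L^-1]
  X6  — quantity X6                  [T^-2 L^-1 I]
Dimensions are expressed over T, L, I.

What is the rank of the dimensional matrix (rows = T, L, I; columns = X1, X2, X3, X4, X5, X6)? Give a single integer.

Exponent matrix [T,L,I] × [X1,X2,X3,X4,X5,X6]:
  T: [-2  0  0  2 -1 -2]
  L: [-1 -1 -1  1 -1 -1]
  I: [ 1 -1 -1 -1  0  1]
RREF → pivots at {X1,X2} ⇒ r = 2

2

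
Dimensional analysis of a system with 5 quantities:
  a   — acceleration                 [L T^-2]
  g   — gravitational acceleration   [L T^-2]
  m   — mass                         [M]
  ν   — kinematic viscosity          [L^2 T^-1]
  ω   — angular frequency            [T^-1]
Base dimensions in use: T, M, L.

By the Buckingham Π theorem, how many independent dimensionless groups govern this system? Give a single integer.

2

Exponent matrix [T,M,L] × [a,g,m,ν,ω]:
  T: [-2 -2  0 -1 -1]
  M: [ 0  0  1  0  0]
  L: [ 1  1  0  2  0]
Echelon form has 3 nonzero rows (pivots: a,m,ν)
Π count = n − r = 5 − 3 = 2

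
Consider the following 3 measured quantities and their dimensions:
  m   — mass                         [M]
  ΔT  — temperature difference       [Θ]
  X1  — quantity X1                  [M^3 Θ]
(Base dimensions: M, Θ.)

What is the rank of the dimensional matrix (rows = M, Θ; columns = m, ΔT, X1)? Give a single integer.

Write exponents as rows M,Θ / cols m,ΔT,X1:
  M: [ 1  0  3]
  Θ: [ 0  1  1]
Echelon form has 2 nonzero rows (pivots: m,ΔT)

2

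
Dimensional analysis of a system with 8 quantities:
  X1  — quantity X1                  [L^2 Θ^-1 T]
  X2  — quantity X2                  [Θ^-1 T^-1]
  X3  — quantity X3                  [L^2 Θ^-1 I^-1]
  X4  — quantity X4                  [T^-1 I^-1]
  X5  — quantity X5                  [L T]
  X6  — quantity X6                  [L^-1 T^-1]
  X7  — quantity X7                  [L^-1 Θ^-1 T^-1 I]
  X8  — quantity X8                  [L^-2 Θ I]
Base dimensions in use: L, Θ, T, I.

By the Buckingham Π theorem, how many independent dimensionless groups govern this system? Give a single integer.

Exponent matrix [L,Θ,T,I] × [X1,X2,X3,X4,X5,X6,X7,X8]:
  L: [ 2  0  2  0  1 -1 -1 -2]
  Θ: [-1 -1 -1  0  0  0 -1  1]
  T: [ 1 -1  0 -1  1 -1 -1  0]
  I: [ 0  0 -1 -1  0  0  1  1]
Echelon form has 3 nonzero rows (pivots: X1,X2,X3)
8 vars − rank 3 = 5 Π groups

5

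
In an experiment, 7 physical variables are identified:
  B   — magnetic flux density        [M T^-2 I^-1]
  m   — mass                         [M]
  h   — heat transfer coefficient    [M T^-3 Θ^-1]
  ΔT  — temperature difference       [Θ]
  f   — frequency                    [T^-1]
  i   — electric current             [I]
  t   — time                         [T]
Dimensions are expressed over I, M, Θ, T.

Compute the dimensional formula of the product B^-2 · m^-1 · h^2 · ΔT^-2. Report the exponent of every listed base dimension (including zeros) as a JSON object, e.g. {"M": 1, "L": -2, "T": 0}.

Exponent matrix [I,M,Θ,T] × [B,m,h,ΔT,f,i,t]:
  I: [-1  0  0  0  0  1  0]
  M: [ 1  1  1  0  0  0  0]
  Θ: [ 0  0 -1  1  0  0  0]
  T: [-2  0 -3  0 -1  0  1]
  [I]: (-2)·-1+(-1)·0+(2)·0+(-2)·0 = 2
  [M]: (-2)·1+(-1)·1+(2)·1+(-2)·0 = -1
  [Θ]: (-2)·0+(-1)·0+(2)·-1+(-2)·1 = -4
  [T]: (-2)·-2+(-1)·0+(2)·-3+(-2)·0 = -2
⇒ I^2 M^-1 Θ^-4 T^-2

{"I": 2, "M": -1, "Θ": -4, "T": -2}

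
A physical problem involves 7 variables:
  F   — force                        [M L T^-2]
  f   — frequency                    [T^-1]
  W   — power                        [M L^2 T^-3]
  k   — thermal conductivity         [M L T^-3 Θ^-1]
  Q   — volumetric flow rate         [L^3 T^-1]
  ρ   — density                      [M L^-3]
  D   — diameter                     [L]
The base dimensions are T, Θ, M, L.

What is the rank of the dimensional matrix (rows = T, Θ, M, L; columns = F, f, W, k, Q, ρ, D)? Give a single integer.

Write exponents as rows T,Θ,M,L / cols F,f,W,k,Q,ρ,D:
  T: [-2 -1 -3 -3 -1  0  0]
  Θ: [ 0  0  0 -1  0  0  0]
  M: [ 1  0  1  1  0  1  0]
  L: [ 1  0  2  1  3 -3  1]
RREF → pivots at {F,f,W,k} ⇒ r = 4

4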